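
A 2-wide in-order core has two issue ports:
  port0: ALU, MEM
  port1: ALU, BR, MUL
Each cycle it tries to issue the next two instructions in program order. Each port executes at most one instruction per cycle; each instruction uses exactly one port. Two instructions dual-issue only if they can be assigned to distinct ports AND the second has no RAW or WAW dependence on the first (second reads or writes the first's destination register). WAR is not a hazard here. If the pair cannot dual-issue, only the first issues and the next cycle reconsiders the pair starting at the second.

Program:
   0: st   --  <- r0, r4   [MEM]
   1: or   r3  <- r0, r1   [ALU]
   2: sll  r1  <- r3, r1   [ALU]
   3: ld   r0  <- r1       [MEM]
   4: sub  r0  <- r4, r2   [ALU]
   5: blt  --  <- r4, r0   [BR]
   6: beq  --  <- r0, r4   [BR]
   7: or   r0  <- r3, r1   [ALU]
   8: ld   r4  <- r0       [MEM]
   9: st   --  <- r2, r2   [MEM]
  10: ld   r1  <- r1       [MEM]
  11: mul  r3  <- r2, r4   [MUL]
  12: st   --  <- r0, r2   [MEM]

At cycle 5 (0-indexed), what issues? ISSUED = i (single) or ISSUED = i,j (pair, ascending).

[0] i0/i1  st or  -- dual
[1] i2  sll  -- RAW r1
[2] i3  ld  -- WAW r0
[3] i4  sub  -- RAW r0
[4] i5  blt  -- no-port BR/BR
[5] i6/i7  beq or  -- dual
[6] i8  ld  -- no-port MEM/MEM
[7] i9  st  -- no-port MEM/MEM
[8] i10/i11  ld mul  -- dual
[9] i12  st  -- tail

ISSUED = 6,7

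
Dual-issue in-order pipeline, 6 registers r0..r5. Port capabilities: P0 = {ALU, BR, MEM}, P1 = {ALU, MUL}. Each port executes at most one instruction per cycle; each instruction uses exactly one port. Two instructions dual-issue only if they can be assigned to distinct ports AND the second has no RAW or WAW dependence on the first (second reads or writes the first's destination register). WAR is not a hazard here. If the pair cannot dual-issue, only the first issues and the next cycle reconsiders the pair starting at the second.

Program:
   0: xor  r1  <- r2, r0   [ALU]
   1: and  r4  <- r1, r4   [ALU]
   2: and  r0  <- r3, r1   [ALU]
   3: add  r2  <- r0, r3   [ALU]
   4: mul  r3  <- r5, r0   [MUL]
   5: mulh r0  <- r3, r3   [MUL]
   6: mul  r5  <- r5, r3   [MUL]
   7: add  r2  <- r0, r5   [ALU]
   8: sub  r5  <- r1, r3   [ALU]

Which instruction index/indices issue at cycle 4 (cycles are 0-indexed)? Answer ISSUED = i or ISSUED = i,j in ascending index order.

c0: i0 xor.ALU  RAW r1
c1: i1/i2 and.ALU/and.ALU  2-wide
c2: i3/i4 add.ALU/mul.MUL  2-wide
c3: i5 mulh.MUL  no-port MUL/MUL
c4: i6 mul.MUL  RAW r5
c5: i7/i8 add.ALU/sub.ALU  2-wide

ISSUED = 6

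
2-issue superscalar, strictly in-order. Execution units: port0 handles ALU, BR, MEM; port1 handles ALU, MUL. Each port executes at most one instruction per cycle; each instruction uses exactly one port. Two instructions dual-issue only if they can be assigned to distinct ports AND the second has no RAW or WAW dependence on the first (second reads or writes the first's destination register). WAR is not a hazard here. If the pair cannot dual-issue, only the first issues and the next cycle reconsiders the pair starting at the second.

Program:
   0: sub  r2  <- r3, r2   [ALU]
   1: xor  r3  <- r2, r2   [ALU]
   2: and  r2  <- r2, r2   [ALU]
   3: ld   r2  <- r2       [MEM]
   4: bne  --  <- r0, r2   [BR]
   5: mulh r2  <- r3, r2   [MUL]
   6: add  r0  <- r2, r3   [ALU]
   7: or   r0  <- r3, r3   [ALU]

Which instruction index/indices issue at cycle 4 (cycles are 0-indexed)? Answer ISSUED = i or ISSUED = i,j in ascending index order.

ISSUED = 6

[0] i0  sub.ALU  -- RAW r2
[1] i1/i2  xor.ALU;and.ALU  -- dual
[2] i3  ld.MEM  -- no-port MEM/BR
[3] i4/i5  bne.BR;mulh.MUL  -- dual
[4] i6  add.ALU  -- WAW r0
[5] i7  or.ALU  -- tail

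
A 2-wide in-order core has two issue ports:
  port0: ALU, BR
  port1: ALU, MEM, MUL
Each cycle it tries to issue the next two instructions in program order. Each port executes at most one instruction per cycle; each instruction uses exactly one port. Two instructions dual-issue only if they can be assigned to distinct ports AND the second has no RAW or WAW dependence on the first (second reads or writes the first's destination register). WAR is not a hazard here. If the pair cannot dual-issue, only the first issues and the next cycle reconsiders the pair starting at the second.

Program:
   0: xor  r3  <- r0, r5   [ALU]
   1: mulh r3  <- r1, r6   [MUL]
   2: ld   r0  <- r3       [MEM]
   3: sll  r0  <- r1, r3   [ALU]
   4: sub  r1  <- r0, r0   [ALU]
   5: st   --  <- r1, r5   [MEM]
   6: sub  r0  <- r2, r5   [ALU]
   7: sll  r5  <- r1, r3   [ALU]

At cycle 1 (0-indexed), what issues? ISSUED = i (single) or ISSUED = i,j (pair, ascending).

ISSUED = 1

0. xor.ALU @i0  | WAW r3
1. mulh.MUL @i1  | no-port MUL/MEM
2. ld.MEM @i2  | WAW r0
3. sll.ALU @i3  | RAW r0
4. sub.ALU @i4  | RAW r1
5. st.MEM sub.ALU @i5/i6  | dual
6. sll.ALU @i7  | tail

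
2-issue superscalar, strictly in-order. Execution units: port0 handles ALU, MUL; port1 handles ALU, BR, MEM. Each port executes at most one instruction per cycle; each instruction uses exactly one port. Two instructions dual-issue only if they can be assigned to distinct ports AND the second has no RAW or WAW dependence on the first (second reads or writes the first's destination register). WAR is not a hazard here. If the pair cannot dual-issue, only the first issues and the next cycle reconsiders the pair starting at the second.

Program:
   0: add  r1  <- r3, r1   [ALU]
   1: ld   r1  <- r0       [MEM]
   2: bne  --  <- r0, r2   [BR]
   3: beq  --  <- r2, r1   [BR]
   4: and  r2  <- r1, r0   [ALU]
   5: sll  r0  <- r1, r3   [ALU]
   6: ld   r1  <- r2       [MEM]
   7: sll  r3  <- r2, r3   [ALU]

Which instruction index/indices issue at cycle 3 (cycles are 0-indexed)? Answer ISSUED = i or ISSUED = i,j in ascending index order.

ISSUED = 3,4

c0: i0 add.ALU  WAW r1
c1: i1 ld.MEM  no-port MEM/BR
c2: i2 bne.BR  no-port BR/BR
c3: i3&i4 beq.BR/and.ALU  2-wide
c4: i5&i6 sll.ALU/ld.MEM  2-wide
c5: i7 sll.ALU  tail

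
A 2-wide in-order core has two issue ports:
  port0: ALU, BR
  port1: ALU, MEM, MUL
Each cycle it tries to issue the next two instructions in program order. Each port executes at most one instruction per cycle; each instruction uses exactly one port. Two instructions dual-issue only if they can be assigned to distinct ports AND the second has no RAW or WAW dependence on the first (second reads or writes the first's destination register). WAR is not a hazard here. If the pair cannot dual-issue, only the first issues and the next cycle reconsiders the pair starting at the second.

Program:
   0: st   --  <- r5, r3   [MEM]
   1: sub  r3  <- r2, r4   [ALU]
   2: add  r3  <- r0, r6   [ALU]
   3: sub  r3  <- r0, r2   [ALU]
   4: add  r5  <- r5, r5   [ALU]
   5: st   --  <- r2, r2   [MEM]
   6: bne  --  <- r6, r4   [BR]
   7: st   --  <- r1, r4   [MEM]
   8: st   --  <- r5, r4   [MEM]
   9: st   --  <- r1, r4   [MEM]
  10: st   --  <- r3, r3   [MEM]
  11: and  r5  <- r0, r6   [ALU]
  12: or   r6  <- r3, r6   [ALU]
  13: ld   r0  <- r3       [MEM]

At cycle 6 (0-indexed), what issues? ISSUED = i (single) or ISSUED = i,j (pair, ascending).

0. st.MEM/sub.ALU @i0+i1  | 2-wide
1. add.ALU @i2  | WAW r3
2. sub.ALU/add.ALU @i3+i4  | 2-wide
3. st.MEM/bne.BR @i5+i6  | 2-wide
4. st.MEM @i7  | no-port MEM/MEM
5. st.MEM @i8  | no-port MEM/MEM
6. st.MEM @i9  | no-port MEM/MEM
7. st.MEM/and.ALU @i10+i11  | 2-wide
8. or.ALU/ld.MEM @i12+i13  | 2-wide

ISSUED = 9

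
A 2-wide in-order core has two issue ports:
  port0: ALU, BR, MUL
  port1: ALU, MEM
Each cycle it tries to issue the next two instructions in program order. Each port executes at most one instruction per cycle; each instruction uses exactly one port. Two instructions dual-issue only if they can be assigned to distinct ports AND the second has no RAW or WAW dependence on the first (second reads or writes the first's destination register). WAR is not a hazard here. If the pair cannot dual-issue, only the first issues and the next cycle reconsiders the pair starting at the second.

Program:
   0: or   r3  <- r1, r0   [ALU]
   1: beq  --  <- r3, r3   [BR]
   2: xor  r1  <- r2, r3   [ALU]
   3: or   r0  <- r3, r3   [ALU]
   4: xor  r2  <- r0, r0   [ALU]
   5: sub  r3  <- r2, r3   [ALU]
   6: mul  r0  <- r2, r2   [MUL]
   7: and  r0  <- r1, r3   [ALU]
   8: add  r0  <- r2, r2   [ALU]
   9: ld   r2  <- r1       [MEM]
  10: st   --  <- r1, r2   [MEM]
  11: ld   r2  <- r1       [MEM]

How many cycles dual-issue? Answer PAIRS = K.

PAIRS = 3

t=0 i0:or.ALU ; RAW r3
t=1 i1/i2:beq.BR/xor.ALU ; pair
t=2 i3:or.ALU ; RAW r0
t=3 i4:xor.ALU ; RAW r2
t=4 i5/i6:sub.ALU/mul.MUL ; pair
t=5 i7:and.ALU ; WAW r0
t=6 i8/i9:add.ALU/ld.MEM ; pair
t=7 i10:st.MEM ; no-port MEM/MEM
t=8 i11:ld.MEM ; tail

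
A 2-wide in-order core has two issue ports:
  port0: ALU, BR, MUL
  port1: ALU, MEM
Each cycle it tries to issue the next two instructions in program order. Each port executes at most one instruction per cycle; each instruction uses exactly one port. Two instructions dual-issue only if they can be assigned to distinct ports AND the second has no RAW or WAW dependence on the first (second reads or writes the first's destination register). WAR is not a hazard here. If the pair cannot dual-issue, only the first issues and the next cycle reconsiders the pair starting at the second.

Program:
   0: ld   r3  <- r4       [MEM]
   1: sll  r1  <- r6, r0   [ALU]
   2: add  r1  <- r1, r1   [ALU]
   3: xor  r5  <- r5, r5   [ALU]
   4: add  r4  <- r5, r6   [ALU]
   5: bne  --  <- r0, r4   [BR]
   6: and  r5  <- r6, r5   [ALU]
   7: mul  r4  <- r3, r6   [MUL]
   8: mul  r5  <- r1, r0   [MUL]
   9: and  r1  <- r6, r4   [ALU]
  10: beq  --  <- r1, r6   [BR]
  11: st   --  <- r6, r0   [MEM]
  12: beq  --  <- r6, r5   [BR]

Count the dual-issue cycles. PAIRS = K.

PAIRS = 5

0. ld.MEM+sll.ALU @i0,i1  | pair
1. add.ALU+xor.ALU @i2,i3  | pair
2. add.ALU @i4  | RAW r4
3. bne.BR+and.ALU @i5,i6  | pair
4. mul.MUL @i7  | no-port MUL/MUL
5. mul.MUL+and.ALU @i8,i9  | pair
6. beq.BR+st.MEM @i10,i11  | pair
7. beq.BR @i12  | tail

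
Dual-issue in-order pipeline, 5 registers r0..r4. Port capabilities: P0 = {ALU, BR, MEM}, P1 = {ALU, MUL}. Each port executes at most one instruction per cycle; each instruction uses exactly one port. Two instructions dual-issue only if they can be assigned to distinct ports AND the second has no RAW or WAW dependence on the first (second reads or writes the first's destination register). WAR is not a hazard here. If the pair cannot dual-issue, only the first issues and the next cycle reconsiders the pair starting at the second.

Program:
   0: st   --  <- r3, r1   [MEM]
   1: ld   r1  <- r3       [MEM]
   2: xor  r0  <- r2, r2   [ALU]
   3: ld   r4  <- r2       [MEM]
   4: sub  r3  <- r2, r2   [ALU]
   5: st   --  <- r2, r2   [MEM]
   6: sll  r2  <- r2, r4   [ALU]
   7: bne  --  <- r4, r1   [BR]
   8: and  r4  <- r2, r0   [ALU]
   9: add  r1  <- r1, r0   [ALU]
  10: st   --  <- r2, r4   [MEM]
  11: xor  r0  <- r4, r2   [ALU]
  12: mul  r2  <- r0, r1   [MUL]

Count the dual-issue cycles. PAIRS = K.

PAIRS = 5

c0: i0 st.MEM  no-port MEM/MEM
c1: i1+i2 ld.MEM/xor.ALU  pair
c2: i3+i4 ld.MEM/sub.ALU  pair
c3: i5+i6 st.MEM/sll.ALU  pair
c4: i7+i8 bne.BR/and.ALU  pair
c5: i9+i10 add.ALU/st.MEM  pair
c6: i11 xor.ALU  RAW r0
c7: i12 mul.MUL  tail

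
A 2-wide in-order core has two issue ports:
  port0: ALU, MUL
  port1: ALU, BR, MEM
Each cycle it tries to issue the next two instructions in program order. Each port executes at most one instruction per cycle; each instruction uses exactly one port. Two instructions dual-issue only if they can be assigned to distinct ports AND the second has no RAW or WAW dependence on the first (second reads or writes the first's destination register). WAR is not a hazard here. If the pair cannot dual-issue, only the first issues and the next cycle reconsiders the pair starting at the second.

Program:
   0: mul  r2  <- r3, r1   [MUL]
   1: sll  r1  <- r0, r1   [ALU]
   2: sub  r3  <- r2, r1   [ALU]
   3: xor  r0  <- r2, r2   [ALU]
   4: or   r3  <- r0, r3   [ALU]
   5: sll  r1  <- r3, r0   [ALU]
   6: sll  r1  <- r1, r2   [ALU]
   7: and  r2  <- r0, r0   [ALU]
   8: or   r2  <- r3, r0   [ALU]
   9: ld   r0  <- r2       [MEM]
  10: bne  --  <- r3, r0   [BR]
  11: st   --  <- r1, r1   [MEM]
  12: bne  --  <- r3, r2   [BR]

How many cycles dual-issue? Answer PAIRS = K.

[0] i0/i1  mul.MUL/sll.ALU  -- dual
[1] i2/i3  sub.ALU/xor.ALU  -- dual
[2] i4  or.ALU  -- RAW r3
[3] i5  sll.ALU  -- RAW+WAW r1
[4] i6/i7  sll.ALU/and.ALU  -- dual
[5] i8  or.ALU  -- RAW r2
[6] i9  ld.MEM  -- no-port MEM/BR
[7] i10  bne.BR  -- no-port BR/MEM
[8] i11  st.MEM  -- no-port MEM/BR
[9] i12  bne.BR  -- tail

PAIRS = 3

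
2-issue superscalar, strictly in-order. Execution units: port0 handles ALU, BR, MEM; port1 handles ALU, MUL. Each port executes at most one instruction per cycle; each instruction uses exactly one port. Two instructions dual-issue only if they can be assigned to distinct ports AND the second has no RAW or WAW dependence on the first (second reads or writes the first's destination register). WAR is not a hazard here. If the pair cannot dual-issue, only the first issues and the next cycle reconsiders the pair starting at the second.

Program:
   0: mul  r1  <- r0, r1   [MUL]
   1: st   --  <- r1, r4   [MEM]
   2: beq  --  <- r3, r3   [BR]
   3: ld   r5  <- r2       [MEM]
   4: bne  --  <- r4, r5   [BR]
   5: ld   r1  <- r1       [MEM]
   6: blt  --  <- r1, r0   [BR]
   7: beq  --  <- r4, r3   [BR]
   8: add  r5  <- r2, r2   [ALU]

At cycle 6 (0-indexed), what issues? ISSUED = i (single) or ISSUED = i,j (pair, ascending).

  cy0 -> i0 (mul) RAW r1
  cy1 -> i1 (st) no-port MEM/BR
  cy2 -> i2 (beq) no-port BR/MEM
  cy3 -> i3 (ld) no-port MEM/BR
  cy4 -> i4 (bne) no-port BR/MEM
  cy5 -> i5 (ld) no-port MEM/BR
  cy6 -> i6 (blt) no-port BR/BR
  cy7 -> i7&i8 (beq add) 2-wide

ISSUED = 6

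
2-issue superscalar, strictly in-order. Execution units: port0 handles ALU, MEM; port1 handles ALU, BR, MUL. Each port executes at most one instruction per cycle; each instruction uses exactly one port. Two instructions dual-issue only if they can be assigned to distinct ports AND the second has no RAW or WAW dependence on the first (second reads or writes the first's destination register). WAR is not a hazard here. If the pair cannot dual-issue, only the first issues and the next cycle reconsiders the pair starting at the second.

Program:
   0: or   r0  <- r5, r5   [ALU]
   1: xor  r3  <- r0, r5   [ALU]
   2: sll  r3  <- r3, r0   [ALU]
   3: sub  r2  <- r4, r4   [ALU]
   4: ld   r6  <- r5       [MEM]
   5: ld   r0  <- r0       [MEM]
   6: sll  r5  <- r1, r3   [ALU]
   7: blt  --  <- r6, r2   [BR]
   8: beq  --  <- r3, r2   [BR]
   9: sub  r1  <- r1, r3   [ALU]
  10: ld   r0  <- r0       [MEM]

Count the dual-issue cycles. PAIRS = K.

PAIRS = 3

0. or @i0  | RAW r0
1. xor @i1  | RAW+WAW r3
2. sll/sub @i2&i3  | pair
3. ld @i4  | no-port MEM/MEM
4. ld/sll @i5&i6  | pair
5. blt @i7  | no-port BR/BR
6. beq/sub @i8&i9  | pair
7. ld @i10  | tail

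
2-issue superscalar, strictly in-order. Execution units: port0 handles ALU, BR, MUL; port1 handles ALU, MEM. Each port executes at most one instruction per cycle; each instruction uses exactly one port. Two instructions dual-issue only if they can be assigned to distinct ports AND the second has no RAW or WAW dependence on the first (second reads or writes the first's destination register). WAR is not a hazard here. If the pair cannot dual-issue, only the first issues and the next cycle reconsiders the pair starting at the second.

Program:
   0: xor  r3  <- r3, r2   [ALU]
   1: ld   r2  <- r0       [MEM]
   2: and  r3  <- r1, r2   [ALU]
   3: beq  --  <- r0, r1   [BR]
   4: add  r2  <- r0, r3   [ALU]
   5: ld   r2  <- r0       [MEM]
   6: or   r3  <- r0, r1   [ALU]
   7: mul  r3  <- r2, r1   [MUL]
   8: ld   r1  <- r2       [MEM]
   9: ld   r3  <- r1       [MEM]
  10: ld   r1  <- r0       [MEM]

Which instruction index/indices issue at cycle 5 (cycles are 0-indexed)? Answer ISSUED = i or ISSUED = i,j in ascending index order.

ISSUED = 9

c0: i0+i1 xor+ld  dual
c1: i2+i3 and+beq  dual
c2: i4 add  WAW r2
c3: i5+i6 ld+or  dual
c4: i7+i8 mul+ld  dual
c5: i9 ld  no-port MEM/MEM
c6: i10 ld  tail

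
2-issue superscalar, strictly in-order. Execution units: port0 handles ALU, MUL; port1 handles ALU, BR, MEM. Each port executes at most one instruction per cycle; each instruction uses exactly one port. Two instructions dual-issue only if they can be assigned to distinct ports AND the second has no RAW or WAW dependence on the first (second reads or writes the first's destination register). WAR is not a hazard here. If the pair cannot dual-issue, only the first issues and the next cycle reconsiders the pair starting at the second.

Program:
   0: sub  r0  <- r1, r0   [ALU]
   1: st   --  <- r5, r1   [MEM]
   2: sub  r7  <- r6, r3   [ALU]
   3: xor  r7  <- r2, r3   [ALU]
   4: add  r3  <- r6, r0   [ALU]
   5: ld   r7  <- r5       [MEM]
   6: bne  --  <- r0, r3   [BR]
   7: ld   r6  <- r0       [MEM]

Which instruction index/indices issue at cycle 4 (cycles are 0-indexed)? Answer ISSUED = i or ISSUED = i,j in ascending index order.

t=0 i0+i1:sub+st ; dual
t=1 i2:sub ; WAW r7
t=2 i3+i4:xor+add ; dual
t=3 i5:ld ; no-port MEM/BR
t=4 i6:bne ; no-port BR/MEM
t=5 i7:ld ; tail

ISSUED = 6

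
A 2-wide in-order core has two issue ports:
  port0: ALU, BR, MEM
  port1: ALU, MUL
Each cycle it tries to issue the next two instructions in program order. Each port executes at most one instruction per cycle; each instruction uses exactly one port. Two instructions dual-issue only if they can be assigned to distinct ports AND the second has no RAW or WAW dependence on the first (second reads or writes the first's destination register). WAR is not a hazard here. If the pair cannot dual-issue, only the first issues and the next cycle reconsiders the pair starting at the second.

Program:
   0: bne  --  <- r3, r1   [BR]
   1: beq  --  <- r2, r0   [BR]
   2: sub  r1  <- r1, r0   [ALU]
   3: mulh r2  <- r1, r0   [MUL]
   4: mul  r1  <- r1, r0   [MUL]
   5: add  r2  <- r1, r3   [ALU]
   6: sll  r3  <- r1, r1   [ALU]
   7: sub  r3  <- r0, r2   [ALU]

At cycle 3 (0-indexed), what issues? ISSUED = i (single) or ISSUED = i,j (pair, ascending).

c0: i0 bne  no-port BR/BR
c1: i1&i2 beq+sub  2-wide
c2: i3 mulh  no-port MUL/MUL
c3: i4 mul  RAW r1
c4: i5&i6 add+sll  2-wide
c5: i7 sub  tail

ISSUED = 4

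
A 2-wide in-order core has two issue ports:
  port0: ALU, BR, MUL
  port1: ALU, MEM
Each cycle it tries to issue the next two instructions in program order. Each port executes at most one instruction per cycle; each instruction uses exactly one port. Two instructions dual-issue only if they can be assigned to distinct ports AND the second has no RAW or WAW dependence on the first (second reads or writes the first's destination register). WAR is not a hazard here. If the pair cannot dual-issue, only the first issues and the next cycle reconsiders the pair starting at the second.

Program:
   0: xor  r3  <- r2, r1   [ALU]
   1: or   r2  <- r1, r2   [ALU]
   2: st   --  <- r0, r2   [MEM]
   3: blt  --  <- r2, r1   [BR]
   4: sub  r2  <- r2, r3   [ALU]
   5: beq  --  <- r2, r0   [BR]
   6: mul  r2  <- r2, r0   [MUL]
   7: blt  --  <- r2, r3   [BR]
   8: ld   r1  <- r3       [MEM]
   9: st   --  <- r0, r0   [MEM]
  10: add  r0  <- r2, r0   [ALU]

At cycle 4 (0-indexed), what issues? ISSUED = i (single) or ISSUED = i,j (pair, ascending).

c0: i0/i1 xor+or  dual
c1: i2/i3 st+blt  dual
c2: i4 sub  RAW r2
c3: i5 beq  no-port BR/MUL
c4: i6 mul  no-port MUL/BR
c5: i7/i8 blt+ld  dual
c6: i9/i10 st+add  dual

ISSUED = 6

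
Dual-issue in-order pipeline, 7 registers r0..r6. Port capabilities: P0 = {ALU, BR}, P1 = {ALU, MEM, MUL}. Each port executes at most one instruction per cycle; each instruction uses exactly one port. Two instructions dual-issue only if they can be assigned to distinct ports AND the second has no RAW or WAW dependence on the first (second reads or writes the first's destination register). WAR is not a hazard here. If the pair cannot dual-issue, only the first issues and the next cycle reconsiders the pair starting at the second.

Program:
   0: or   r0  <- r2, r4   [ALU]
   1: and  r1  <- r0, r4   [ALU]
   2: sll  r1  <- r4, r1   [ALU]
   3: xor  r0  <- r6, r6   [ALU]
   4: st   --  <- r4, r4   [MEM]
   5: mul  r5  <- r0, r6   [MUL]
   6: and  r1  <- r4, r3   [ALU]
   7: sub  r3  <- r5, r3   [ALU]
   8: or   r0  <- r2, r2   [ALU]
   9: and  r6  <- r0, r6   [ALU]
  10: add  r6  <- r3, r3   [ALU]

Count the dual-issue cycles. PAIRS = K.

#0 head=0: or.ALU i0 RAW r0
#1 head=1: and.ALU i1 RAW+WAW r1
#2 head=2: sll.ALU+xor.ALU i2+i3 pair
#3 head=4: st.MEM i4 no-port MEM/MUL
#4 head=5: mul.MUL+and.ALU i5+i6 pair
#5 head=7: sub.ALU+or.ALU i7+i8 pair
#6 head=9: and.ALU i9 WAW r6
#7 head=10: add.ALU i10 tail

PAIRS = 3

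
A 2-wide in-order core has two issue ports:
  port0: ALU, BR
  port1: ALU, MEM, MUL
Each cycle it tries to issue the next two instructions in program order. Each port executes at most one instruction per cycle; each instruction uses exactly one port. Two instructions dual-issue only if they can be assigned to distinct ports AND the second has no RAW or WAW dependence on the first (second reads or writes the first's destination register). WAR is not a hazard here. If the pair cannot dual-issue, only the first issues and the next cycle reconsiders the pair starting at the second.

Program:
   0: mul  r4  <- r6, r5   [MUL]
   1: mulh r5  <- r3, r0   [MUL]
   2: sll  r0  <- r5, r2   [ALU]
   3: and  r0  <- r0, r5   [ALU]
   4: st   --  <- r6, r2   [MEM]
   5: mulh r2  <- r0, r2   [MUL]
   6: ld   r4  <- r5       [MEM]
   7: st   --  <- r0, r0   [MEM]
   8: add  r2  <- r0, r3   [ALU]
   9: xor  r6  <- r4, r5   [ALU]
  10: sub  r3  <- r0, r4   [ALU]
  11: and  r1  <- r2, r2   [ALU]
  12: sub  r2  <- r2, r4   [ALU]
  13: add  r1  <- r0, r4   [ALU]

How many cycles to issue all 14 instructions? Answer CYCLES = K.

CYCLES = 10

t=0 i0:mul.MUL ; no-port MUL/MUL
t=1 i1:mulh.MUL ; RAW r5
t=2 i2:sll.ALU ; RAW+WAW r0
t=3 i3+i4:and.ALU+st.MEM ; pair
t=4 i5:mulh.MUL ; no-port MUL/MEM
t=5 i6:ld.MEM ; no-port MEM/MEM
t=6 i7+i8:st.MEM+add.ALU ; pair
t=7 i9+i10:xor.ALU+sub.ALU ; pair
t=8 i11+i12:and.ALU+sub.ALU ; pair
t=9 i13:add.ALU ; tail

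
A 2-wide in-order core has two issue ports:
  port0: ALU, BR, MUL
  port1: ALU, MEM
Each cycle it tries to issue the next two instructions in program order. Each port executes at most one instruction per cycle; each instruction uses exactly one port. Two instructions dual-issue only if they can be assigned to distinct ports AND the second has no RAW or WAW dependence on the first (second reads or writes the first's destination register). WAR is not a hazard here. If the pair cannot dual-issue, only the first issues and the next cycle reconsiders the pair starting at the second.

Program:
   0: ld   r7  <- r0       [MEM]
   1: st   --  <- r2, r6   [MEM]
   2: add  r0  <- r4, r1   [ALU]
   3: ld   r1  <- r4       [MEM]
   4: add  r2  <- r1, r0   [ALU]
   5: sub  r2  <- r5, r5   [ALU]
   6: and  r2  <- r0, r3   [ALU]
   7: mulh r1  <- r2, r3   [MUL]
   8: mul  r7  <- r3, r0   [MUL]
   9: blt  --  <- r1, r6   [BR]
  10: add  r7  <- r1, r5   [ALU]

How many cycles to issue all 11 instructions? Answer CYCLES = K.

CYCLES = 9

0. ld.MEM @i0  | no-port MEM/MEM
1. st.MEM;add.ALU @i1&i2  | dual
2. ld.MEM @i3  | RAW r1
3. add.ALU @i4  | WAW r2
4. sub.ALU @i5  | WAW r2
5. and.ALU @i6  | RAW r2
6. mulh.MUL @i7  | no-port MUL/MUL
7. mul.MUL @i8  | no-port MUL/BR
8. blt.BR;add.ALU @i9&i10  | dual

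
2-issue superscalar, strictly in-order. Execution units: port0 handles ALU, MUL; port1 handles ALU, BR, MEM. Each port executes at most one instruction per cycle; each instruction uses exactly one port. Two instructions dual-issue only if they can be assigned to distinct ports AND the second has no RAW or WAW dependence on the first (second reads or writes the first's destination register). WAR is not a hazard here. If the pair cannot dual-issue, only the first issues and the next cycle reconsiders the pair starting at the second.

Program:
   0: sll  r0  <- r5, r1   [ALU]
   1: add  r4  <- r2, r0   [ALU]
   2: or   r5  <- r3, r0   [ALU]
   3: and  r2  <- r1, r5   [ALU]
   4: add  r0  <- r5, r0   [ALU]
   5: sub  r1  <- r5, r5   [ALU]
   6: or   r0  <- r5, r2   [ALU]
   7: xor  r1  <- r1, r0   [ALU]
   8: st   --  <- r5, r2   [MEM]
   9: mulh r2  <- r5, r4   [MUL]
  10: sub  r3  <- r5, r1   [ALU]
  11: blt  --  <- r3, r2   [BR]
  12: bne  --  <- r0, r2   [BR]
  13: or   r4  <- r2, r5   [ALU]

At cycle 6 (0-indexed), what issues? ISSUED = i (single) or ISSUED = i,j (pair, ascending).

ISSUED = 11

t=0 i0:sll ; RAW r0
t=1 i1,i2:add/or ; 2-wide
t=2 i3,i4:and/add ; 2-wide
t=3 i5,i6:sub/or ; 2-wide
t=4 i7,i8:xor/st ; 2-wide
t=5 i9,i10:mulh/sub ; 2-wide
t=6 i11:blt ; no-port BR/BR
t=7 i12,i13:bne/or ; 2-wide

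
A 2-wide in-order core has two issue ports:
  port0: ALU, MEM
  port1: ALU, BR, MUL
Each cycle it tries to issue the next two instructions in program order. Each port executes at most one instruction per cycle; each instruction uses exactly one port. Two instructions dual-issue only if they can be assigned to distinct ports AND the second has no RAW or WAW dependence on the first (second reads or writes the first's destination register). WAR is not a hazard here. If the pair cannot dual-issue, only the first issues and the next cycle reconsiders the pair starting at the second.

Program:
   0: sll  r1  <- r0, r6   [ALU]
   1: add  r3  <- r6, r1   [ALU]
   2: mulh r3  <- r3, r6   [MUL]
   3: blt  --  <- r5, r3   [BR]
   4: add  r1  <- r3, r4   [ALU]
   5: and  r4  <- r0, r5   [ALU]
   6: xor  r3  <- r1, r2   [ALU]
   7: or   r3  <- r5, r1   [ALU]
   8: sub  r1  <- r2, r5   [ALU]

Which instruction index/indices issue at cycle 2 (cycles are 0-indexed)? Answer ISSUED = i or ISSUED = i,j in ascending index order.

ISSUED = 2

#0 head=0: sll.ALU i0 RAW r1
#1 head=1: add.ALU i1 RAW+WAW r3
#2 head=2: mulh.MUL i2 no-port MUL/BR
#3 head=3: blt.BR+add.ALU i3/i4 2-wide
#4 head=5: and.ALU+xor.ALU i5/i6 2-wide
#5 head=7: or.ALU+sub.ALU i7/i8 2-wide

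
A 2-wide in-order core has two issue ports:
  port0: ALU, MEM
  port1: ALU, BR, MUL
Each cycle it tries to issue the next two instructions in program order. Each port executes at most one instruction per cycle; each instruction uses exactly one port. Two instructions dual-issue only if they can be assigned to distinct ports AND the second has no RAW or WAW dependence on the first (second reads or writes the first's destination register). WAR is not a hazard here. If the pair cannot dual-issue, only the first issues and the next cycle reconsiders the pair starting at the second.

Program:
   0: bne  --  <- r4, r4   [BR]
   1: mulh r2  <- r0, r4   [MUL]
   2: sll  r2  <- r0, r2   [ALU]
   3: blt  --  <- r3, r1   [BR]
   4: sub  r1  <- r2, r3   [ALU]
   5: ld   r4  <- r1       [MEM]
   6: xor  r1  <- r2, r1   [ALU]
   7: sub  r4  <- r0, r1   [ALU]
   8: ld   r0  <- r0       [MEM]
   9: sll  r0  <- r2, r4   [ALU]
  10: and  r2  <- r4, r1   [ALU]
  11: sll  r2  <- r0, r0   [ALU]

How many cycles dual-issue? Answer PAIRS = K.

c0: i0 bne.BR  no-port BR/MUL
c1: i1 mulh.MUL  RAW+WAW r2
c2: i2&i3 sll.ALU+blt.BR  dual
c3: i4 sub.ALU  RAW r1
c4: i5&i6 ld.MEM+xor.ALU  dual
c5: i7&i8 sub.ALU+ld.MEM  dual
c6: i9&i10 sll.ALU+and.ALU  dual
c7: i11 sll.ALU  tail

PAIRS = 4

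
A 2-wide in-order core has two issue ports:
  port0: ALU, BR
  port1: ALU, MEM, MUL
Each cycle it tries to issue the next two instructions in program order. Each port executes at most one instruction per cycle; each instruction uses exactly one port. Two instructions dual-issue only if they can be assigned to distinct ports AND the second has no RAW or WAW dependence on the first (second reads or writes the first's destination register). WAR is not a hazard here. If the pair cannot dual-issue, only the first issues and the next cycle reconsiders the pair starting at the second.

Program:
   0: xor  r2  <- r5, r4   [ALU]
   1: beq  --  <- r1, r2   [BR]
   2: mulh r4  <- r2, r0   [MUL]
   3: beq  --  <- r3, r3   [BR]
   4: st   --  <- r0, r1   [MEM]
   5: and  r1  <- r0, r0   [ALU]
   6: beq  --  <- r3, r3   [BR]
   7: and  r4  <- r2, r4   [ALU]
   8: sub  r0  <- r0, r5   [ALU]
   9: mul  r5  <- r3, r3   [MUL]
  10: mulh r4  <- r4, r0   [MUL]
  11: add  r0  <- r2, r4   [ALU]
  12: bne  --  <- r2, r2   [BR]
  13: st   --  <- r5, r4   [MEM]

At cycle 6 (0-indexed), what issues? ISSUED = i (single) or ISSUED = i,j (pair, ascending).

ISSUED = 10

0. xor.ALU @i0  | RAW r2
1. beq.BR/mulh.MUL @i1&i2  | dual
2. beq.BR/st.MEM @i3&i4  | dual
3. and.ALU/beq.BR @i5&i6  | dual
4. and.ALU/sub.ALU @i7&i8  | dual
5. mul.MUL @i9  | no-port MUL/MUL
6. mulh.MUL @i10  | RAW r4
7. add.ALU/bne.BR @i11&i12  | dual
8. st.MEM @i13  | tail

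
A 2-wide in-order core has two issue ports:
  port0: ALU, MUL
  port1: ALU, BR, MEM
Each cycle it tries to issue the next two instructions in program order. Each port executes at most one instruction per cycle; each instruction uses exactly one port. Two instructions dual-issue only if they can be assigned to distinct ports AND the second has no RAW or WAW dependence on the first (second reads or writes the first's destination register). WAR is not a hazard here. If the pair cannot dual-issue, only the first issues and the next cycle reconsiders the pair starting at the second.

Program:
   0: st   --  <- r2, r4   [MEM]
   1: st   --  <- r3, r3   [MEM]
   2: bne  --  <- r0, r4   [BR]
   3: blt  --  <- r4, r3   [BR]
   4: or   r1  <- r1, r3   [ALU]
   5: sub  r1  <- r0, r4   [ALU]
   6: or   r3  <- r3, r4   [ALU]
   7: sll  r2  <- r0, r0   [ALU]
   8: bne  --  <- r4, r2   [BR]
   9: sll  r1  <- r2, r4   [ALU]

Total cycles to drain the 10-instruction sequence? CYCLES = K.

[0] i0  st  -- no-port MEM/MEM
[1] i1  st  -- no-port MEM/BR
[2] i2  bne  -- no-port BR/BR
[3] i3/i4  blt or  -- 2-wide
[4] i5/i6  sub or  -- 2-wide
[5] i7  sll  -- RAW r2
[6] i8/i9  bne sll  -- 2-wide

CYCLES = 7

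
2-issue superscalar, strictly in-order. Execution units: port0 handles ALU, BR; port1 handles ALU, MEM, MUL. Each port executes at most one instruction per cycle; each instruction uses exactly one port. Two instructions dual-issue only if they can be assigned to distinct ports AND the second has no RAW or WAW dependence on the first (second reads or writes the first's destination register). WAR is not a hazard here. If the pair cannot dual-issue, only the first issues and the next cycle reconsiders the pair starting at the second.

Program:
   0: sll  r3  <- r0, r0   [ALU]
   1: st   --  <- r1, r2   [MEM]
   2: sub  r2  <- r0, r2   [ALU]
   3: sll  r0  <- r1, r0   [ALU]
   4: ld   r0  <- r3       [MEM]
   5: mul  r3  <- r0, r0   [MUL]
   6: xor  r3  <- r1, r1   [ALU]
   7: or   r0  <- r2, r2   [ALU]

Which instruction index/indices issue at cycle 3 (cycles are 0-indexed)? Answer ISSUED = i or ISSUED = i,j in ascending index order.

t=0 i0/i1:sll st ; pair
t=1 i2/i3:sub sll ; pair
t=2 i4:ld ; no-port MEM/MUL
t=3 i5:mul ; WAW r3
t=4 i6/i7:xor or ; pair

ISSUED = 5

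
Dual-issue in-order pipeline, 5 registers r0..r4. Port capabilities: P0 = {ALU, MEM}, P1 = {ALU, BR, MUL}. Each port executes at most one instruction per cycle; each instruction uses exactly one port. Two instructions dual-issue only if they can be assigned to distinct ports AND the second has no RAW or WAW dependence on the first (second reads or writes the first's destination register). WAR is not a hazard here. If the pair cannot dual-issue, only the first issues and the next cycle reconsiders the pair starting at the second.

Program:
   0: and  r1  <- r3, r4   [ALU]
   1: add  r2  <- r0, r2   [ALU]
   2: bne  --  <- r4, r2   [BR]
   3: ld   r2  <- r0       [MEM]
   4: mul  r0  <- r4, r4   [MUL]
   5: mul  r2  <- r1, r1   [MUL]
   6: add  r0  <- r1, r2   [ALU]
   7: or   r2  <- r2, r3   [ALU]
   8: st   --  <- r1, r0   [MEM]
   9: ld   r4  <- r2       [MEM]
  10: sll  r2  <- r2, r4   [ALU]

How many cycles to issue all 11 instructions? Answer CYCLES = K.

[0] i0,i1  and.ALU;add.ALU  -- pair
[1] i2,i3  bne.BR;ld.MEM  -- pair
[2] i4  mul.MUL  -- no-port MUL/MUL
[3] i5  mul.MUL  -- RAW r2
[4] i6,i7  add.ALU;or.ALU  -- pair
[5] i8  st.MEM  -- no-port MEM/MEM
[6] i9  ld.MEM  -- RAW r4
[7] i10  sll.ALU  -- tail

CYCLES = 8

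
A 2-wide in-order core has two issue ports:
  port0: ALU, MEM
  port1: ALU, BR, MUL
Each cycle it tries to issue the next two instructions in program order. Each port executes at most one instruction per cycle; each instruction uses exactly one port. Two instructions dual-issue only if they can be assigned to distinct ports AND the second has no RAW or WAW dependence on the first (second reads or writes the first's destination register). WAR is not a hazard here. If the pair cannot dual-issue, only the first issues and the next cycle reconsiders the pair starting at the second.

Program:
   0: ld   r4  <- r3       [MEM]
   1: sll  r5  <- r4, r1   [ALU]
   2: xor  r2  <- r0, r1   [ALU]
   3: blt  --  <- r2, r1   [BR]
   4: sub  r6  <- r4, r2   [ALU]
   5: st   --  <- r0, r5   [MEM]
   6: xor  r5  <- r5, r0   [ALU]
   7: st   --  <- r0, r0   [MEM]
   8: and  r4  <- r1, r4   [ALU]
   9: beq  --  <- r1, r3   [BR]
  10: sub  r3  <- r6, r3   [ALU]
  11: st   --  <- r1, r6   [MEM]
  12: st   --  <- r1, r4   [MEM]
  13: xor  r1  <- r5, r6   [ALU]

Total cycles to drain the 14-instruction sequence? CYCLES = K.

CYCLES = 8

t=0 i0:ld.MEM ; RAW r4
t=1 i1+i2:sll.ALU+xor.ALU ; 2-wide
t=2 i3+i4:blt.BR+sub.ALU ; 2-wide
t=3 i5+i6:st.MEM+xor.ALU ; 2-wide
t=4 i7+i8:st.MEM+and.ALU ; 2-wide
t=5 i9+i10:beq.BR+sub.ALU ; 2-wide
t=6 i11:st.MEM ; no-port MEM/MEM
t=7 i12+i13:st.MEM+xor.ALU ; 2-wide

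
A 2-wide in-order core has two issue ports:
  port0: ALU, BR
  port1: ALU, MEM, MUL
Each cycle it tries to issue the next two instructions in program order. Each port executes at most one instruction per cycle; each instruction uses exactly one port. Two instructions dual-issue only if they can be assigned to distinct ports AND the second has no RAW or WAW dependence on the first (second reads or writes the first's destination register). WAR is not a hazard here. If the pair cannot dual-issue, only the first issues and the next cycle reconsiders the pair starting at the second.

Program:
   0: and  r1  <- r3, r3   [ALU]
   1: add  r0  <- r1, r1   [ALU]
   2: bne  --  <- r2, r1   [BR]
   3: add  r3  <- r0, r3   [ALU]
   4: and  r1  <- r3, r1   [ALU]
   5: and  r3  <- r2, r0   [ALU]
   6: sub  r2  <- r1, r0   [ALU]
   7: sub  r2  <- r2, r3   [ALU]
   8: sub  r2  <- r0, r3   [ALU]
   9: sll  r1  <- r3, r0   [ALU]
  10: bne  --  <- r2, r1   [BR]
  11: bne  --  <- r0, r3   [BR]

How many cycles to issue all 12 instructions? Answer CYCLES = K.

0. and @i0  | RAW r1
1. add bne @i1+i2  | dual
2. add @i3  | RAW r3
3. and and @i4+i5  | dual
4. sub @i6  | RAW+WAW r2
5. sub @i7  | WAW r2
6. sub sll @i8+i9  | dual
7. bne @i10  | no-port BR/BR
8. bne @i11  | tail

CYCLES = 9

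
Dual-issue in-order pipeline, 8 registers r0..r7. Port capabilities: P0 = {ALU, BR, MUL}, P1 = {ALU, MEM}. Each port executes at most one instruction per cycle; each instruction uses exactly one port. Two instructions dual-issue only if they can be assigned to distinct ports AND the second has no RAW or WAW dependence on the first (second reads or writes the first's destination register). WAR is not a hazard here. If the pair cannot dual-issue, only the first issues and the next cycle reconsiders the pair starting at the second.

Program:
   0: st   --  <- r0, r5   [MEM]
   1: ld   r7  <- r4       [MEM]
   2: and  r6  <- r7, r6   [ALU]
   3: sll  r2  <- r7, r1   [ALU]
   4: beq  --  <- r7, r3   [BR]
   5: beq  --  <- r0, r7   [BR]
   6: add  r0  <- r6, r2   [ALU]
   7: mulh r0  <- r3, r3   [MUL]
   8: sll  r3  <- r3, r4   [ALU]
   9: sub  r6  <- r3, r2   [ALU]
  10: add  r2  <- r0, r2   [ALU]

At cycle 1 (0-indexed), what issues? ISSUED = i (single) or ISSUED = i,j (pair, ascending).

t=0 i0:st.MEM ; no-port MEM/MEM
t=1 i1:ld.MEM ; RAW r7
t=2 i2&i3:and.ALU;sll.ALU ; dual
t=3 i4:beq.BR ; no-port BR/BR
t=4 i5&i6:beq.BR;add.ALU ; dual
t=5 i7&i8:mulh.MUL;sll.ALU ; dual
t=6 i9&i10:sub.ALU;add.ALU ; dual

ISSUED = 1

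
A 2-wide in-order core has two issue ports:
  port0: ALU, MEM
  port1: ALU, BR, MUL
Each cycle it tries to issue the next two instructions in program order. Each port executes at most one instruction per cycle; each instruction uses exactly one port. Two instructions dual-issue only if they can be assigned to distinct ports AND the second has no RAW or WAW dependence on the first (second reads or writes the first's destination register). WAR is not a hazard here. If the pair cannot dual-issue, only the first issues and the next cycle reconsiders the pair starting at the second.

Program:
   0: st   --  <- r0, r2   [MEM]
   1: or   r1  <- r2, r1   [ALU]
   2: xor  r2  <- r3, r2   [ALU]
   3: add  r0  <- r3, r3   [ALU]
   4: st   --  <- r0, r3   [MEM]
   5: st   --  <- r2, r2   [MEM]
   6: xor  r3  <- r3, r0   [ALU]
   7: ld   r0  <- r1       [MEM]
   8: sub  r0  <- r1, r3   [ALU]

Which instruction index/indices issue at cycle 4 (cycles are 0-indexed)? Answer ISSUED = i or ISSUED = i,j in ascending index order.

ISSUED = 7

[0] i0&i1  st;or  -- dual
[1] i2&i3  xor;add  -- dual
[2] i4  st  -- no-port MEM/MEM
[3] i5&i6  st;xor  -- dual
[4] i7  ld  -- WAW r0
[5] i8  sub  -- tail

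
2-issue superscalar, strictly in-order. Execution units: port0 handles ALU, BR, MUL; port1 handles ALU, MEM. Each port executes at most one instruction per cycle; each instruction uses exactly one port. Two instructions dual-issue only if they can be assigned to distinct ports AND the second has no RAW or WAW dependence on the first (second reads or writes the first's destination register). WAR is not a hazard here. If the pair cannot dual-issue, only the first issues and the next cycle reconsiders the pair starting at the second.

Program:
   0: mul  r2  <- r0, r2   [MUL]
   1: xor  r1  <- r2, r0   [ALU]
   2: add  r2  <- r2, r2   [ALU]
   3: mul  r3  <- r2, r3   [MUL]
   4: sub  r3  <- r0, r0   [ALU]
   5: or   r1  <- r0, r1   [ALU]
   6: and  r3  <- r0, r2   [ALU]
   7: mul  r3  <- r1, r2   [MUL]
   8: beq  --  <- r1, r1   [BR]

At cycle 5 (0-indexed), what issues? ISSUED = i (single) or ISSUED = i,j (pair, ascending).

#0 head=0: mul i0 RAW r2
#1 head=1: xor;add i1/i2 2-wide
#2 head=3: mul i3 WAW r3
#3 head=4: sub;or i4/i5 2-wide
#4 head=6: and i6 WAW r3
#5 head=7: mul i7 no-port MUL/BR
#6 head=8: beq i8 tail

ISSUED = 7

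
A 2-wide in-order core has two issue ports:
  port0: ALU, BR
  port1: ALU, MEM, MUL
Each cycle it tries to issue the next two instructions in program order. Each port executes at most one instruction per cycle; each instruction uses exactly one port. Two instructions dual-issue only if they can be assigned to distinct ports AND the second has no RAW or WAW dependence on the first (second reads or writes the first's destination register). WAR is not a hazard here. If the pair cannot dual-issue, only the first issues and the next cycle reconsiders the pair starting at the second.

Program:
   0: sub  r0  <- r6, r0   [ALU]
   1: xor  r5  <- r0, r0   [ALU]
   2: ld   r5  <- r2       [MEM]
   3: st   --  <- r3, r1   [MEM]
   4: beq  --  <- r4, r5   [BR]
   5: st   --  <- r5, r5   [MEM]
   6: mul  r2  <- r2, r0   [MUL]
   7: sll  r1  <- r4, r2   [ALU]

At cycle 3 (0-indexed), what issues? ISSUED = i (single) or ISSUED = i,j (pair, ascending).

  cy0 -> i0 (sub) RAW r0
  cy1 -> i1 (xor) WAW r5
  cy2 -> i2 (ld) no-port MEM/MEM
  cy3 -> i3&i4 (st+beq) 2-wide
  cy4 -> i5 (st) no-port MEM/MUL
  cy5 -> i6 (mul) RAW r2
  cy6 -> i7 (sll) tail

ISSUED = 3,4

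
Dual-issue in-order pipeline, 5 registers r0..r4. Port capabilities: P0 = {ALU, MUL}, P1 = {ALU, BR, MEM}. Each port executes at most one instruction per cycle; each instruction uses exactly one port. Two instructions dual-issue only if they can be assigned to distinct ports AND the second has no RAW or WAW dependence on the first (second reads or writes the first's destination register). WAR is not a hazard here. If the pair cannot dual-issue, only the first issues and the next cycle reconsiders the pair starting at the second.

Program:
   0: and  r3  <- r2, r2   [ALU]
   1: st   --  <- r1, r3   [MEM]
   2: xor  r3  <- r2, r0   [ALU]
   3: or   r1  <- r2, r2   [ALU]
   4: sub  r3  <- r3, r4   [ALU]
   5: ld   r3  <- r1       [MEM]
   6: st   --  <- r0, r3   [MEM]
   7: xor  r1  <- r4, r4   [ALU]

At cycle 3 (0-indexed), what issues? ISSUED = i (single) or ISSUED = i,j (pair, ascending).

ISSUED = 5

#0 head=0: and i0 RAW r3
#1 head=1: st+xor i1+i2 pair
#2 head=3: or+sub i3+i4 pair
#3 head=5: ld i5 no-port MEM/MEM
#4 head=6: st+xor i6+i7 pair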